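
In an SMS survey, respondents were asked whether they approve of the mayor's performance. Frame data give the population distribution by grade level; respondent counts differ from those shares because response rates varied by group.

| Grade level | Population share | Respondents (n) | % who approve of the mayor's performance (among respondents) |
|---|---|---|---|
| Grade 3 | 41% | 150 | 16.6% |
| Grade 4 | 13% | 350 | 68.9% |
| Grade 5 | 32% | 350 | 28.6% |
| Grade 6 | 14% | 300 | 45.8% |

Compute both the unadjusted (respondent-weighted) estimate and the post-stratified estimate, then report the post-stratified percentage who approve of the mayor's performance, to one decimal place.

31.3%

Unadjusted (pooled respondent) estimate weights by respondent counts:
  (150/1150)×16.6 + (350/1150)×68.9 + (350/1150)×28.6 + (300/1150)×45.8 = 43.787%
Reweighting by population grade level shares:
  0.41×16.6 + 0.13×68.9 + 0.32×28.6 + 0.14×45.8 = 31.327%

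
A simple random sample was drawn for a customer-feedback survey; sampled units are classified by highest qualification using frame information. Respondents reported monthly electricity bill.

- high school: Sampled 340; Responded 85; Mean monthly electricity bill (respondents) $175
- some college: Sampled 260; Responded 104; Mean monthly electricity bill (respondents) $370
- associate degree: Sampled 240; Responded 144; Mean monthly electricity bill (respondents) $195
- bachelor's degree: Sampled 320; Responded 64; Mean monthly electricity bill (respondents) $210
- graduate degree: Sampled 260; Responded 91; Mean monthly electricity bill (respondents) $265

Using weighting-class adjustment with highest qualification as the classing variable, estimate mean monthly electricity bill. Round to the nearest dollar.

$238

Class response rates: high school 85/340 = 25%, some college 104/260 = 40%, associate degree 144/240 = 60%, bachelor's degree 64/320 = 20%, graduate degree 91/260 = 35%.
Inverse-response-rate weighting restores each class to its sampled count, so class totals weight by n_sampled:
  high school: 340 × 175 = 59,500
  some college: 260 × 370 = 96,200
  associate degree: 240 × 195 = 46,800
  bachelor's degree: 320 × 210 = 67,200
  graduate degree: 260 × 265 = 68,900
Adjusted estimate = 338,600 / 1,420 = 238.451 → $238.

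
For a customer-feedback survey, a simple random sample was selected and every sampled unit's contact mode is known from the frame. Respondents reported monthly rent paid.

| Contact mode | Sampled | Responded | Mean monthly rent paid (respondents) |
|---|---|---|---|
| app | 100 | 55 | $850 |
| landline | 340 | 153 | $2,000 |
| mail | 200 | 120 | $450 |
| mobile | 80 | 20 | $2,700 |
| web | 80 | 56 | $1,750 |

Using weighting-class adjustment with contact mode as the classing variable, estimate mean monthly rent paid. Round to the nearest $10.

Response rates by class: app 55/100 = 55%, landline 153/340 = 45%, mail 120/200 = 60%, mobile 20/80 = 25%, web 56/80 = 70%.
Inverse-response-rate weighting restores each class to its sampled count, so class totals weight by n_sampled:
  app: 100 × 850 = 85,000
  landline: 340 × 2000 = 680,000
  mail: 200 × 450 = 90,000
  mobile: 80 × 2700 = 216,000
  web: 80 × 1750 = 140,000
Adjusted estimate = 1,211,000 / 800 = 1513.75 → $1,510.

$1,510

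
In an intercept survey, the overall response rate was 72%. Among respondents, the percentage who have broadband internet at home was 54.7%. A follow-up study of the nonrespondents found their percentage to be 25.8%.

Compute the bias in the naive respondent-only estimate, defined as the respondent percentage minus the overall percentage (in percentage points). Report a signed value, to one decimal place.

+8.1 percentage points

Nonresponse fraction = 1 − 0.72 = 0.28.
Bias = (nonresponse fraction) × (respondent percentage − nonrespondent percentage)
     = 0.28 × (54.7 − 25.8) = 0.28 × 28.9 = 8.092.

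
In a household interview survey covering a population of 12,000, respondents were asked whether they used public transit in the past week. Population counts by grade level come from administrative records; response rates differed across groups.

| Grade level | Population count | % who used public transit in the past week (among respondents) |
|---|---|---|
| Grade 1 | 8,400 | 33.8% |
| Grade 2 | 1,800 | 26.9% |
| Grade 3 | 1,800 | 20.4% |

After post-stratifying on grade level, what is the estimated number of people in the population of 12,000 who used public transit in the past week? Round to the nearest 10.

3,690

Estimated count per cell = population count × respondent percentage:
  Grade 1: 8,400 × 33.8% = 2839.2
  Grade 2: 1,800 × 26.9% = 484.2
  Grade 3: 1,800 × 20.4% = 367.2
Estimated total = 3690.6 → 3,690.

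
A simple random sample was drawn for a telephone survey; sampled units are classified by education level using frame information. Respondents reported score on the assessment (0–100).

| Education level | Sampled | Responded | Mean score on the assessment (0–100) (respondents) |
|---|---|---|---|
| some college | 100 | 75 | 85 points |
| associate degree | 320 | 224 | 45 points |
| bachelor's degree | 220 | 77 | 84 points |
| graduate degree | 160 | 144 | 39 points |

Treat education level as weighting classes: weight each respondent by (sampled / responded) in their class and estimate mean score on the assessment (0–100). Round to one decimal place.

59.5

Response rates by class: some college 75/100 = 75%, associate degree 224/320 = 70%, bachelor's degree 77/220 = 35%, graduate degree 144/160 = 90%.
Each respondent's weight = sampled/responded in their class; summing within a class gives n_sampled, so:
  some college: 100 × 85 = 8500
  associate degree: 320 × 45 = 14,400
  bachelor's degree: 220 × 84 = 18,480
  graduate degree: 160 × 39 = 6240
Adjusted estimate = 47,620 / 800 = 59.525 → 59.5.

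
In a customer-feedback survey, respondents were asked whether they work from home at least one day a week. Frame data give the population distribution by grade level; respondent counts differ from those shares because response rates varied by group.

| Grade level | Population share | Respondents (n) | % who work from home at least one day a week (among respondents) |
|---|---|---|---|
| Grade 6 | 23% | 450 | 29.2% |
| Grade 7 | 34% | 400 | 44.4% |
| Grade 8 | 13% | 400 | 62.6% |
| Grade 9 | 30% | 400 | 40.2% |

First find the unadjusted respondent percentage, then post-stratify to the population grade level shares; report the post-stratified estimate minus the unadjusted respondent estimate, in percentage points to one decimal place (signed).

Naive respondent-only estimate (weights = respondent counts):
  (450/1650)×29.2 + (400/1650)×44.4 + (400/1650)×62.6 + (400/1650)×40.2 = 43.6485%
Post-stratifying to population shares instead:
  0.23×29.2 + 0.34×44.4 + 0.13×62.6 + 0.3×40.2 = 42.01%
Difference = 42.01 − 43.6485 = -1.6385 pp.

-1.6 percentage points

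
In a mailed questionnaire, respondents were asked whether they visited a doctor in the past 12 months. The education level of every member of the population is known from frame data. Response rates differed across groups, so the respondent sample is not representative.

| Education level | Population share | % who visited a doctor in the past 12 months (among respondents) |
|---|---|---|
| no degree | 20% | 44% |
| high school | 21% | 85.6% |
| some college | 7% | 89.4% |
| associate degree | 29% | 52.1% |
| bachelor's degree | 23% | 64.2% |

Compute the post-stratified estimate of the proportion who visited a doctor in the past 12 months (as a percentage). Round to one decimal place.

62.9%

Post-stratification weights by population share, not respondent share:
  no degree: 0.2 × 44 = 8.8
  high school: 0.21 × 85.6 = 17.976
  some college: 0.07 × 89.4 = 6.258
  associate degree: 0.29 × 52.1 = 15.109
  bachelor's degree: 0.23 × 64.2 = 14.766
Post-stratified estimate = 62.909 → 62.9%.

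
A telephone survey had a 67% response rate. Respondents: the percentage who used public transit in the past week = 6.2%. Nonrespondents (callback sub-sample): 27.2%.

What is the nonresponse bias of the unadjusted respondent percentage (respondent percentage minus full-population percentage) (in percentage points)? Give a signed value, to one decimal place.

-6.9 percentage points

Nonresponse fraction = 1 − 0.67 = 0.33.
Bias = (nonresponse fraction) × (respondent percentage − nonrespondent percentage)
     = 0.33 × (6.2 − 27.2) = 0.33 × -21 = -6.93.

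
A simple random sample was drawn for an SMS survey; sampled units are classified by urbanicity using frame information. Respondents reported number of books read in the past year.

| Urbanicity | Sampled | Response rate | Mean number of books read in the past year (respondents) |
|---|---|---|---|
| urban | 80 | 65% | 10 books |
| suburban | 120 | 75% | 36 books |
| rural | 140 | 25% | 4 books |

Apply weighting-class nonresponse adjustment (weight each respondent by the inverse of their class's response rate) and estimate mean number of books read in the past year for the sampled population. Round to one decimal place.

Each respondent's weight = sampled/responded in their class; summing within a class gives n_sampled, so:
  urban: 80 × 10 = 800
  suburban: 120 × 36 = 4320
  rural: 140 × 4 = 560
Adjusted estimate = 5680 / 340 = 16.7059 → 16.7.

16.7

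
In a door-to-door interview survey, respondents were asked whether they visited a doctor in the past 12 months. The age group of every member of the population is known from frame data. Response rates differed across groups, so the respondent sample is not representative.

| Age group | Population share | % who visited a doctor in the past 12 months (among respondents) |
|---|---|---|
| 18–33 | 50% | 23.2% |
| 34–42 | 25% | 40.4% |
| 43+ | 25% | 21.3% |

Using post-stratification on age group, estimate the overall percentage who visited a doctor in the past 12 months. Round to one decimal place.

Each cell contributes population-share × respondent value:
  18–33: 0.5 × 23.2 = 11.6
  34–42: 0.25 × 40.4 = 10.1
  43+: 0.25 × 21.3 = 5.325
Post-stratified estimate = 27.025 → 27.0%.

27.0%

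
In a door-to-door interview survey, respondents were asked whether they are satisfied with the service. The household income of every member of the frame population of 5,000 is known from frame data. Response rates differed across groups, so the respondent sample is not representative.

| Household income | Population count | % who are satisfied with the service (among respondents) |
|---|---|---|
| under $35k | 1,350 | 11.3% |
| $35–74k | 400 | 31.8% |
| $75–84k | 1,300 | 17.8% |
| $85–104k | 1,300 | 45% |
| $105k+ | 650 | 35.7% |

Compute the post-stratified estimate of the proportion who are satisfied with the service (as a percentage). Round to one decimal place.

26.6%

Reweight to the known household income distribution:
  under $35k: (1,350/5,000) × 11.3 = 3.051
  $35–74k: (400/5,000) × 31.8 = 2.544
  $75–84k: (1,300/5,000) × 17.8 = 4.628
  $85–104k: (1,300/5,000) × 45 = 11.7
  $105k+: (650/5,000) × 35.7 = 4.641
Post-stratified estimate = 26.564 → 26.6%.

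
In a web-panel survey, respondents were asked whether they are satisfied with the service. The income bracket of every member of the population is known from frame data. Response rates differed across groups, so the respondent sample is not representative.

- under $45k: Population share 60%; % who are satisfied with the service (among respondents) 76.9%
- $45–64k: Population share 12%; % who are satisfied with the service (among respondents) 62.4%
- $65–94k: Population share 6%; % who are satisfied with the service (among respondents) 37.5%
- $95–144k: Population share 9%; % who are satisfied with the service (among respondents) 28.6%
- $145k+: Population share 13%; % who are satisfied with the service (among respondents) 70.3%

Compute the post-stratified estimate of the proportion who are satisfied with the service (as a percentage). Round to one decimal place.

Weight each group's respondent value by its population share:
  under $45k: 0.6 × 76.9 = 46.14
  $45–64k: 0.12 × 62.4 = 7.488
  $65–94k: 0.06 × 37.5 = 2.25
  $95–144k: 0.09 × 28.6 = 2.574
  $145k+: 0.13 × 70.3 = 9.139
Post-stratified estimate = 67.591 → 67.6%.

67.6%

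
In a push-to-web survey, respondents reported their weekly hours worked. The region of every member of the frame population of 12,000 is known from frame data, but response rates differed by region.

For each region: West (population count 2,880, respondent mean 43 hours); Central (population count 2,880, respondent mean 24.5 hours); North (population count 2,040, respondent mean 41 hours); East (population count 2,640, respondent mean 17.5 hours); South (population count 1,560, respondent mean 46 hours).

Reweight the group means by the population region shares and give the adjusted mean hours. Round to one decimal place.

33.0

Post-stratification weights by population share, not respondent share:
  West: (2,880/12,000) × 43 = 10.32
  Central: (2,880/12,000) × 24.5 = 5.88
  North: (2,040/12,000) × 41 = 6.97
  East: (2,640/12,000) × 17.5 = 3.85
  South: (1,560/12,000) × 46 = 5.98
Post-stratified estimate = 33 → 33.0.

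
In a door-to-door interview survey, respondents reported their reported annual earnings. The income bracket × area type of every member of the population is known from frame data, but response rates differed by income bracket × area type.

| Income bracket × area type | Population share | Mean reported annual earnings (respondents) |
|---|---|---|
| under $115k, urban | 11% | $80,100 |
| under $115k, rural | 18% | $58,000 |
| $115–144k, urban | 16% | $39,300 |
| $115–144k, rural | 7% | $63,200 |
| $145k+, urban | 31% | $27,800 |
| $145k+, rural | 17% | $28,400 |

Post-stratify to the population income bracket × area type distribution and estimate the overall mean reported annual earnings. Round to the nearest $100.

Reweight to the known income bracket × area type distribution:
  under $115k, urban: 0.11 × 80,100 = 8811
  under $115k, rural: 0.18 × 58,000 = 10,440
  $115–144k, urban: 0.16 × 39,300 = 6288
  $115–144k, rural: 0.07 × 63,200 = 4424
  $145k+, urban: 0.31 × 27,800 = 8618
  $145k+, rural: 0.17 × 28,400 = 4828
Post-stratified estimate = 43,409 → $43,400.

$43,400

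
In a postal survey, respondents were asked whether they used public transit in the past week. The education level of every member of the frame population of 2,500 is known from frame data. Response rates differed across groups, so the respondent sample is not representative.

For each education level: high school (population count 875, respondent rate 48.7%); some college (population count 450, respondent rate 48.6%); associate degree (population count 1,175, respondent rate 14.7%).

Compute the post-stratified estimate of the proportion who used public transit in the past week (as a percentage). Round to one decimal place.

32.7%

Reweight to the known education level distribution:
  high school: (875/2,500) × 48.7 = 17.045
  some college: (450/2,500) × 48.6 = 8.748
  associate degree: (1,175/2,500) × 14.7 = 6.909
Post-stratified estimate = 32.702 → 32.7%.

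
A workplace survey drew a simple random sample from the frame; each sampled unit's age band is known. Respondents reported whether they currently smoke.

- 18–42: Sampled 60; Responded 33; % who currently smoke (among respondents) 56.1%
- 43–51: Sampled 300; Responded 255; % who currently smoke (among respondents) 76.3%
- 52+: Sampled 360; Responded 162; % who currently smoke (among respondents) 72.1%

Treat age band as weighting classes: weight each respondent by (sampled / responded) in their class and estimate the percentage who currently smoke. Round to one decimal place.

Class response rates: 18–42 33/60 = 55%, 43–51 255/300 = 85%, 52+ 162/360 = 45%.
With weight = n_sampled/n_responded per class, the weighted class total is n_sampled:
  18–42: 60 × 56.1 = 3366
  43–51: 300 × 76.3 = 22,890
  52+: 360 × 72.1 = 25956
Adjusted estimate = 52,212 / 720 = 72.5167 → 72.5%.

72.5%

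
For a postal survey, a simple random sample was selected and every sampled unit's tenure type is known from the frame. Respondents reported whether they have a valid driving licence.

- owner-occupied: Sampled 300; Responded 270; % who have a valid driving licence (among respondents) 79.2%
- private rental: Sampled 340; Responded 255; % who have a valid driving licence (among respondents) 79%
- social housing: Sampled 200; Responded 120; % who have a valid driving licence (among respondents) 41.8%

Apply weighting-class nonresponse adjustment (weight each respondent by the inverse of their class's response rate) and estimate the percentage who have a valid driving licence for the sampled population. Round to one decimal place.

Class response rates: owner-occupied 270/300 = 90%, private rental 255/340 = 75%, social housing 120/200 = 60%.
Each respondent's weight = sampled/responded in their class; summing within a class gives n_sampled, so:
  owner-occupied: 300 × 79.2 = 23,760
  private rental: 340 × 79 = 26,860
  social housing: 200 × 41.8 = 8360
Adjusted estimate = 58,980 / 840 = 70.2143 → 70.2%.

70.2%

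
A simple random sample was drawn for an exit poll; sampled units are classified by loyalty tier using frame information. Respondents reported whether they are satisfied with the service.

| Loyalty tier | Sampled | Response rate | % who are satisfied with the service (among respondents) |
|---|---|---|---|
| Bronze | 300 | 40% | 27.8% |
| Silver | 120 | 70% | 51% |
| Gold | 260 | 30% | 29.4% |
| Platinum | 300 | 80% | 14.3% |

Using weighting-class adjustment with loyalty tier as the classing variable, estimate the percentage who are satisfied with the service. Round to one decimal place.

Inverse-response-rate weighting restores each class to its sampled count, so class totals weight by n_sampled:
  Bronze: 300 × 27.8 = 8340
  Silver: 120 × 51 = 6120
  Gold: 260 × 29.4 = 7644
  Platinum: 300 × 14.3 = 4290
Adjusted estimate = 26,394 / 980 = 26.9327 → 26.9%.

26.9%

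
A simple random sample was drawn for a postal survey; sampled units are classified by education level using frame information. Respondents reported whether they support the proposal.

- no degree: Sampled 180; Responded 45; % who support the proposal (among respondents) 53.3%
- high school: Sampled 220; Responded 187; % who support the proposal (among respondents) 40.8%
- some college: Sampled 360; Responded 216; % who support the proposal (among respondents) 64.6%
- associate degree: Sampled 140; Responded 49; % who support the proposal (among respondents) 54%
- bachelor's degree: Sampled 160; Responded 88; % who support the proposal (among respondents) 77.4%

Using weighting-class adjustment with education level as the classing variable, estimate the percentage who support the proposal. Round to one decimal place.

58.3%

Class response rates: no degree 45/180 = 25%, high school 187/220 = 85%, some college 216/360 = 60%, associate degree 49/140 = 35%, bachelor's degree 88/160 = 55%.
Each respondent's weight = sampled/responded in their class; summing within a class gives n_sampled, so:
  no degree: 180 × 53.3 = 9594
  high school: 220 × 40.8 = 8976
  some college: 360 × 64.6 = 23256
  associate degree: 140 × 54 = 7560
  bachelor's degree: 160 × 77.4 = 12,384
Adjusted estimate = 61,770 / 1,060 = 58.2736 → 58.3%.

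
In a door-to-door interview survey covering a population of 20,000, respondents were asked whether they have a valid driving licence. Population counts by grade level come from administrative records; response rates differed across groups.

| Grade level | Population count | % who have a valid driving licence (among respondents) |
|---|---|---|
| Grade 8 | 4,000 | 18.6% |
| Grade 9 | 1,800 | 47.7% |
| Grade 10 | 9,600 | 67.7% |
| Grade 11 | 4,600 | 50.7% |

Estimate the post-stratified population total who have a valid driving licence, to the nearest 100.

10,400

Estimated count per cell = population count × respondent percentage:
  Grade 8: 4,000 × 18.6% = 744
  Grade 9: 1,800 × 47.7% = 858.6
  Grade 10: 9,600 × 67.7% = 6499.2
  Grade 11: 4,600 × 50.7% = 2332.2
Estimated total = 10,434 → 10,400.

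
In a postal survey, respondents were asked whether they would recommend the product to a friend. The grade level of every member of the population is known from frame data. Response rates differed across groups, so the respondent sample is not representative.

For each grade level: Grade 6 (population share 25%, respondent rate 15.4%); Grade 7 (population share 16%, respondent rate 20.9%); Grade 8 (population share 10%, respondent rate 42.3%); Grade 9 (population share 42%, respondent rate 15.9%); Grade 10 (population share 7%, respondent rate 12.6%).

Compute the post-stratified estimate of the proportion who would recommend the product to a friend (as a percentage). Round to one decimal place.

19.0%

Reweight to the known grade level distribution:
  Grade 6: 0.25 × 15.4 = 3.85
  Grade 7: 0.16 × 20.9 = 3.344
  Grade 8: 0.1 × 42.3 = 4.23
  Grade 9: 0.42 × 15.9 = 6.678
  Grade 10: 0.07 × 12.6 = 0.882
Post-stratified estimate = 18.984 → 19.0%.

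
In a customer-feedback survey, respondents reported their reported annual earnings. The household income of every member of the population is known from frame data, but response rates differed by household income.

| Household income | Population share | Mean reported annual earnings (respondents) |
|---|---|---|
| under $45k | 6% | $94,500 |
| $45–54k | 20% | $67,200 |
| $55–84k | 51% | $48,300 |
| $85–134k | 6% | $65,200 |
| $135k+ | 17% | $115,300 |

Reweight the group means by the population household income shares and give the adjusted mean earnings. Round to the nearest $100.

Post-stratification weights by population share, not respondent share:
  under $45k: 0.06 × 94,500 = 5670
  $45–54k: 0.2 × 67,200 = 13,440
  $55–84k: 0.51 × 48,300 = 24,633
  $85–134k: 0.06 × 65,200 = 3912
  $135k+: 0.17 × 115,300 = 19,601
Post-stratified estimate = 67,256 → $67,300.

$67,300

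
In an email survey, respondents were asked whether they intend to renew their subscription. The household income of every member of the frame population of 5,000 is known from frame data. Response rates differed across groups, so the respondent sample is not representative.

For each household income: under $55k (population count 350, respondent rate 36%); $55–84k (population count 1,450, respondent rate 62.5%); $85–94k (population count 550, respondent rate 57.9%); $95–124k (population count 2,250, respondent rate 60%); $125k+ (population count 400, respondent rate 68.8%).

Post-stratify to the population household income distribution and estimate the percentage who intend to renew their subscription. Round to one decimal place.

59.5%

Reweight to the known household income distribution:
  under $55k: (350/5,000) × 36 = 2.52
  $55–84k: (1,450/5,000) × 62.5 = 18.125
  $85–94k: (550/5,000) × 57.9 = 6.369
  $95–124k: (2,250/5,000) × 60 = 27
  $125k+: (400/5,000) × 68.8 = 5.504
Post-stratified estimate = 59.518 → 59.5%.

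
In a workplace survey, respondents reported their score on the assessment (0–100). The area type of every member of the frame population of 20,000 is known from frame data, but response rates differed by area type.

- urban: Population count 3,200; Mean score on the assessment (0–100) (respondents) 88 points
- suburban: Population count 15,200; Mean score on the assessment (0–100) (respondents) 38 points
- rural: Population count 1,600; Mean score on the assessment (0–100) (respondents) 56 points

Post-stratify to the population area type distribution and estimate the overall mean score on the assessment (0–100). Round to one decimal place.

47.4

Each cell contributes population-share × respondent value:
  urban: (3,200/20,000) × 88 = 14.08
  suburban: (15,200/20,000) × 38 = 28.88
  rural: (1,600/20,000) × 56 = 4.48
Post-stratified estimate = 47.44 → 47.4.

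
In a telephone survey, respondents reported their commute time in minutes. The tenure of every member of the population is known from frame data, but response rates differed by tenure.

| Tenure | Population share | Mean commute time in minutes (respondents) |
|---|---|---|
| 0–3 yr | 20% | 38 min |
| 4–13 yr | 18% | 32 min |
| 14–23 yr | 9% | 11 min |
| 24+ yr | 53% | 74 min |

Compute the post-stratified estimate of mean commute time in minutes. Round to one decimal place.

Each cell contributes population-share × respondent value:
  0–3 yr: 0.2 × 38 = 7.6
  4–13 yr: 0.18 × 32 = 5.76
  14–23 yr: 0.09 × 11 = 0.99
  24+ yr: 0.53 × 74 = 39.22
Post-stratified estimate = 53.57 → 53.6.

53.6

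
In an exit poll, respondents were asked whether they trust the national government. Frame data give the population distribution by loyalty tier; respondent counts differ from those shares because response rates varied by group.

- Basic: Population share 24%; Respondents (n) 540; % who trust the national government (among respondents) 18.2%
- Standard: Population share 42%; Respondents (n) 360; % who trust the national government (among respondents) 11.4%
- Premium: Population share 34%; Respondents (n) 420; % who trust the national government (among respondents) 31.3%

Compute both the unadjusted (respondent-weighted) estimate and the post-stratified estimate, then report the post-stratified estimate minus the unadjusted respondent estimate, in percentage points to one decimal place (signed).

-0.7 percentage points

Naive respondent-only estimate (weights = respondent counts):
  (540/1320)×18.2 + (360/1320)×11.4 + (420/1320)×31.3 = 20.5136%
Reweighting by population loyalty tier shares:
  0.24×18.2 + 0.42×11.4 + 0.34×31.3 = 19.798%
Difference = 19.798 − 20.5136 = -0.7156 pp.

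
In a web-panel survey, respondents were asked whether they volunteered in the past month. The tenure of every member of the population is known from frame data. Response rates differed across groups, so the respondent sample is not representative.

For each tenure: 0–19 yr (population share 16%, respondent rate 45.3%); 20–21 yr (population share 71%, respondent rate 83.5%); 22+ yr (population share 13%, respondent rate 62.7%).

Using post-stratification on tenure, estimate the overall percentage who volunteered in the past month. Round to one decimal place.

Weight each group's respondent value by its population share:
  0–19 yr: 0.16 × 45.3 = 7.248
  20–21 yr: 0.71 × 83.5 = 59.285
  22+ yr: 0.13 × 62.7 = 8.151
Post-stratified estimate = 74.684 → 74.7%.

74.7%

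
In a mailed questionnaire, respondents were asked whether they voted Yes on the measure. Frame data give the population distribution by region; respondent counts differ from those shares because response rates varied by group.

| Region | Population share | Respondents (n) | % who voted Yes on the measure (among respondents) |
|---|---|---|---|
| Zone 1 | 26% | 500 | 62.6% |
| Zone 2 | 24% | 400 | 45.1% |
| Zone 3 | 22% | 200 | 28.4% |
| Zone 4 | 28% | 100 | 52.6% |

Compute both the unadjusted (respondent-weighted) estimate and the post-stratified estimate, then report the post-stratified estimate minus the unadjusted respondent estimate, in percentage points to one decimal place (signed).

Without adjustment, the pooled respondent share is:
  (500/1200)×62.6 + (400/1200)×45.1 + (200/1200)×28.4 + (100/1200)×52.6 = 50.2333%
Post-stratified estimate weights by population shares:
  0.26×62.6 + 0.24×45.1 + 0.22×28.4 + 0.28×52.6 = 48.076%
Difference = 48.076 − 50.2333 = -2.1573 pp.

-2.2 percentage points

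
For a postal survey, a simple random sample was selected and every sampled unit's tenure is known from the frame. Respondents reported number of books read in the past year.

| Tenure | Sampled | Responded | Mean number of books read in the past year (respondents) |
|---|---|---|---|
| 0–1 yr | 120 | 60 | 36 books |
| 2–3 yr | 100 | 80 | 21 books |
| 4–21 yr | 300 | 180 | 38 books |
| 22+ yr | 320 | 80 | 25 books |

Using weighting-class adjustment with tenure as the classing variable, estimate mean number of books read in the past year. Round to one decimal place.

30.7

Response rates by class: 0–1 yr 60/120 = 50%, 2–3 yr 80/100 = 80%, 4–21 yr 180/300 = 60%, 22+ yr 80/320 = 25%.
Inverse-response-rate weighting restores each class to its sampled count, so class totals weight by n_sampled:
  0–1 yr: 120 × 36 = 4320
  2–3 yr: 100 × 21 = 2100
  4–21 yr: 300 × 38 = 11,400
  22+ yr: 320 × 25 = 8000
Adjusted estimate = 25,820 / 840 = 30.7381 → 30.7.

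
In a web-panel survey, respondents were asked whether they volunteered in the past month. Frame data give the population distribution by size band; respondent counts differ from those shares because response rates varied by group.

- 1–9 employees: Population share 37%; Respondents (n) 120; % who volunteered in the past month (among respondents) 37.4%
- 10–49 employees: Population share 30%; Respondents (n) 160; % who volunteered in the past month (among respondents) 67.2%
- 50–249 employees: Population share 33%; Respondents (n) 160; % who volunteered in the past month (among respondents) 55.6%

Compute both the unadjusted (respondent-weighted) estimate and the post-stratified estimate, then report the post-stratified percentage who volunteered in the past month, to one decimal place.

Unadjusted (pooled respondent) estimate weights by respondent counts:
  (120/440)×37.4 + (160/440)×67.2 + (160/440)×55.6 = 54.8545%
Post-stratified estimate weights by population shares:
  0.37×37.4 + 0.3×67.2 + 0.33×55.6 = 52.346%

52.3%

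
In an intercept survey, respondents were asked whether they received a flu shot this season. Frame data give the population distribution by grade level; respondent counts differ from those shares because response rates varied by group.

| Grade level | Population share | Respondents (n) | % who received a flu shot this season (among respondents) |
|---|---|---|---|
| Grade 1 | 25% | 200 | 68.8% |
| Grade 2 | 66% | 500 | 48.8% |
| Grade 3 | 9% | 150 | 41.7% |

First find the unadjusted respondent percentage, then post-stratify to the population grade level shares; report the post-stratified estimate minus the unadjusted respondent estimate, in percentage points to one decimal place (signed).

Unadjusted (pooled respondent) estimate weights by respondent counts:
  (200/850)×68.8 + (500/850)×48.8 + (150/850)×41.7 = 52.2529%
Post-stratifying to population shares instead:
  0.25×68.8 + 0.66×48.8 + 0.09×41.7 = 53.161%
Difference = 53.161 − 52.2529 = 0.9081 pp.

+0.9 percentage points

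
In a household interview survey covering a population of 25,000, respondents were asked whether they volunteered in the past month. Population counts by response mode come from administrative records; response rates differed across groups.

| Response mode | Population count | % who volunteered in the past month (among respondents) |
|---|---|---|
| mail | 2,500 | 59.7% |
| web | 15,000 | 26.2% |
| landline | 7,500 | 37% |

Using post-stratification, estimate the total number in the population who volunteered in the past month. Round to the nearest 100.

8,200

Estimated count per cell = population count × respondent percentage:
  mail: 2,500 × 59.7% = 1492.5
  web: 15,000 × 26.2% = 3930
  landline: 7,500 × 37% = 2775
Estimated total = 8197.5 → 8,200.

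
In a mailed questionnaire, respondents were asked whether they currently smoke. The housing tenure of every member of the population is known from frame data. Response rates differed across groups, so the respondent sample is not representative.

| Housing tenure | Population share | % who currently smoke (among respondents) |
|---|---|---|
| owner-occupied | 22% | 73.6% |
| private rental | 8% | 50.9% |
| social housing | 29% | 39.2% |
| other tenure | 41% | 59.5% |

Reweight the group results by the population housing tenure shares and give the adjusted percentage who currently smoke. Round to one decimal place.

Reweight to the known housing tenure distribution:
  owner-occupied: 0.22 × 73.6 = 16.192
  private rental: 0.08 × 50.9 = 4.072
  social housing: 0.29 × 39.2 = 11.368
  other tenure: 0.41 × 59.5 = 24.395
Post-stratified estimate = 56.027 → 56.0%.

56.0%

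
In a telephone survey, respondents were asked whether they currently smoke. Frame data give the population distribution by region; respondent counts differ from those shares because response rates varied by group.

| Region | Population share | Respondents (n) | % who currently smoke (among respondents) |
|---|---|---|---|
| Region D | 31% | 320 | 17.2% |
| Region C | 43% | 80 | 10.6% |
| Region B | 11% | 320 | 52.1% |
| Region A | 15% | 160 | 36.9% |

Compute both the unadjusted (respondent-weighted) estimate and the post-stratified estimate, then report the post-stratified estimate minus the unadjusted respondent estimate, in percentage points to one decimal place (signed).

Without adjustment, the pooled respondent share is:
  (320/880)×17.2 + (80/880)×10.6 + (320/880)×52.1 + (160/880)×36.9 = 32.8727%
Reweighting by population region shares:
  0.31×17.2 + 0.43×10.6 + 0.11×52.1 + 0.15×36.9 = 21.156%
Difference = 21.156 − 32.8727 = -11.7167 pp.

-11.7 percentage points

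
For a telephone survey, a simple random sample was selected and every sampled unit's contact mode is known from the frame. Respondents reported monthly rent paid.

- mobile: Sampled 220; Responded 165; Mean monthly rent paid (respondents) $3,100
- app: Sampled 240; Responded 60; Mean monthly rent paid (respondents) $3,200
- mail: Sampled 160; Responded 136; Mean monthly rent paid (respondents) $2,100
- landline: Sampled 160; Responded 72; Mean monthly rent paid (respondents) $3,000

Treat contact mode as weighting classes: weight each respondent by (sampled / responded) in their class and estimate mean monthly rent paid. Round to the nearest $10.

Class response rates: mobile 165/220 = 75%, app 60/240 = 25%, mail 136/160 = 85%, landline 72/160 = 45%.
Inverse-response-rate weighting restores each class to its sampled count, so class totals weight by n_sampled:
  mobile: 220 × 3100 = 682,000
  app: 240 × 3200 = 768,000
  mail: 160 × 2100 = 336,000
  landline: 160 × 3000 = 480,000
Adjusted estimate = 2,266,000 / 780 = 2905.13 → $2,910.

$2,910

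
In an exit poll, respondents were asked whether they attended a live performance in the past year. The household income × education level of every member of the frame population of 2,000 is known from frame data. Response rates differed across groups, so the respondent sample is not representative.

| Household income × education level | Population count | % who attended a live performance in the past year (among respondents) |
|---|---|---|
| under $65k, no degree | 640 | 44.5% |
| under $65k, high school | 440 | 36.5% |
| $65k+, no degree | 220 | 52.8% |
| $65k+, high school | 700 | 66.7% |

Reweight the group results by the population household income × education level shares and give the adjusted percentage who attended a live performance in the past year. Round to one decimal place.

Weight each group's respondent value by its population share:
  under $65k, no degree: (640/2,000) × 44.5 = 14.24
  under $65k, high school: (440/2,000) × 36.5 = 8.03
  $65k+, no degree: (220/2,000) × 52.8 = 5.808
  $65k+, high school: (700/2,000) × 66.7 = 23.345
Post-stratified estimate = 51.423 → 51.4%.

51.4%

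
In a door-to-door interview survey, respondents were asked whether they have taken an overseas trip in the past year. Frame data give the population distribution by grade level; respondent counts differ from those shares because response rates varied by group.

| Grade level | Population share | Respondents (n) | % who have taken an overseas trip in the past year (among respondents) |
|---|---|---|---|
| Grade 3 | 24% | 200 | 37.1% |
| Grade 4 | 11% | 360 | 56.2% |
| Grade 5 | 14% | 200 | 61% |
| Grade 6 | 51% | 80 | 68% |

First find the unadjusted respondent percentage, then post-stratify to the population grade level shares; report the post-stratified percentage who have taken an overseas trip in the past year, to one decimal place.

Unadjusted (pooled respondent) estimate weights by respondent counts:
  (200/840)×37.1 + (360/840)×56.2 + (200/840)×61 + (80/840)×68 = 53.919%
Post-stratifying to population shares instead:
  0.24×37.1 + 0.11×56.2 + 0.14×61 + 0.51×68 = 58.306%

58.3%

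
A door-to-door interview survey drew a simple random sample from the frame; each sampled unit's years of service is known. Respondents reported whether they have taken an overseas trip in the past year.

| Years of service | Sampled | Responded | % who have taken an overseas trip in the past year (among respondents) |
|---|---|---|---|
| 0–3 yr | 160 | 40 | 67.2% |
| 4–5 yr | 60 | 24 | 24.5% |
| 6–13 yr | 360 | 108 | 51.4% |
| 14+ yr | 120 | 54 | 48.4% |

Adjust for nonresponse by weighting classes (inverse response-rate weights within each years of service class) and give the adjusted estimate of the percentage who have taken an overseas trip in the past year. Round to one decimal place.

52.2%

Response rates by class: 0–3 yr 40/160 = 25%, 4–5 yr 24/60 = 40%, 6–13 yr 108/360 = 30%, 14+ yr 54/120 = 45%.
Weighting each respondent by the inverse class response rate inflates each class back to its sampled size, so the class weight is n_sampled:
  0–3 yr: 160 × 67.2 = 10,752
  4–5 yr: 60 × 24.5 = 1470
  6–13 yr: 360 × 51.4 = 18,504
  14+ yr: 120 × 48.4 = 5808
Adjusted estimate = 36,534 / 700 = 52.1914 → 52.2%.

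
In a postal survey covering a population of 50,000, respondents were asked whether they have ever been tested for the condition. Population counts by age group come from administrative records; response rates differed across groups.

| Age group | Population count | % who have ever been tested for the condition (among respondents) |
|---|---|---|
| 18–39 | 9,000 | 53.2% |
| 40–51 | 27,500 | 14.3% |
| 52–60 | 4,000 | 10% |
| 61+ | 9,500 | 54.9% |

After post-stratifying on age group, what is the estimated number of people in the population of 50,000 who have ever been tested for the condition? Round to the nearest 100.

Each cell contributes its population count × the respondent rate:
  18–39: 9,000 × 53.2% = 4788
  40–51: 27,500 × 14.3% = 3932.5
  52–60: 4,000 × 10% = 400
  61+: 9,500 × 54.9% = 5215.5
Estimated total = 14,336 → 14,300.

14,300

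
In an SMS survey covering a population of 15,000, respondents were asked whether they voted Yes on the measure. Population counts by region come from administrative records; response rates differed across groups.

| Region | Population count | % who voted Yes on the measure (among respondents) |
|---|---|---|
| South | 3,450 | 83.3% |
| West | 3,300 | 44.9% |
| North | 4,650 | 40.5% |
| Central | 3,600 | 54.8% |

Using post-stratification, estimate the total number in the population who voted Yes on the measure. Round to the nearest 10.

Each cell contributes its population count × the respondent rate:
  South: 3,450 × 83.3% = 2873.85
  West: 3,300 × 44.9% = 1481.7
  North: 4,650 × 40.5% = 1883.25
  Central: 3,600 × 54.8% = 1972.8
Estimated total = 8211.6 → 8,210.

8,210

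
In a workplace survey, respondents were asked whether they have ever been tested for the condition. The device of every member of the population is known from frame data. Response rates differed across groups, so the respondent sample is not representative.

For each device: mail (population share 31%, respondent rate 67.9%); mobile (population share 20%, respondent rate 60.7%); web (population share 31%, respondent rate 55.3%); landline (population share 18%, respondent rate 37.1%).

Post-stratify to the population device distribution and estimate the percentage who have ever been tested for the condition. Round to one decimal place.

57.0%

Reweight to the known device distribution:
  mail: 0.31 × 67.9 = 21.049
  mobile: 0.2 × 60.7 = 12.14
  web: 0.31 × 55.3 = 17.143
  landline: 0.18 × 37.1 = 6.678
Post-stratified estimate = 57.01 → 57.0%.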